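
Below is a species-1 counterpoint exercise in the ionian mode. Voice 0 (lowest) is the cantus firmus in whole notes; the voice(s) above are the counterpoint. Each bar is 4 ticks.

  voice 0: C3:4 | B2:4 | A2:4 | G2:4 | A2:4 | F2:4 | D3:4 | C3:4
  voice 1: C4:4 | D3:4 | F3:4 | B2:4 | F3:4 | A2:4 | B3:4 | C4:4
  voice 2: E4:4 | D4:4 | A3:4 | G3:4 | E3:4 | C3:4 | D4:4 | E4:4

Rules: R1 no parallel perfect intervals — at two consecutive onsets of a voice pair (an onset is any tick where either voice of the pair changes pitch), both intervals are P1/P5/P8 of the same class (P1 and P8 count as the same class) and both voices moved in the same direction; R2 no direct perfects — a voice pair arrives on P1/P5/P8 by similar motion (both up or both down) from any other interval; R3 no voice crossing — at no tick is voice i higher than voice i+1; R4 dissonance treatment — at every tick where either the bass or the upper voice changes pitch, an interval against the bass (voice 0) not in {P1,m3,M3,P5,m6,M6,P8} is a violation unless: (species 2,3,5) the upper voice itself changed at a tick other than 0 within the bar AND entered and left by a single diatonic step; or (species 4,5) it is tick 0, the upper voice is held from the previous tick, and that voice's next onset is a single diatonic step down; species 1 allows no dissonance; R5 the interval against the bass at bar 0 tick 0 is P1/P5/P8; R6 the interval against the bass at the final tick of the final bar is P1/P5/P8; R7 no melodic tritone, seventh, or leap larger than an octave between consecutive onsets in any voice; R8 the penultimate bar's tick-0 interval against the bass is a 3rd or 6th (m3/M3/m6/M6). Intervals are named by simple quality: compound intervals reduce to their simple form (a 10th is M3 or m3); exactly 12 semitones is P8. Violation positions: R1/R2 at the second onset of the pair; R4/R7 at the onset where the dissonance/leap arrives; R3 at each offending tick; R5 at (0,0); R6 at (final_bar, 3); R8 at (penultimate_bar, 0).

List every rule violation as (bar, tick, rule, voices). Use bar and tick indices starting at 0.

bar 0: v0=C3 v1=C4 v2=E4 downbeat M3
bar 1: v0=B2 v1=D3 v2=D4 downbeat m3
bar 2: v0=A2 v1=F3 v2=A3 downbeat P8
bar 3: v0=G2 v1=B2 v2=G3 downbeat P8
bar 4: v0=A2 v1=F3 v2=E3 downbeat P5
bar 5: v0=F2 v1=A2 v2=C3 downbeat P5
bar 6: v0=D3 v1=B3 v2=D4 downbeat P8
bar 7: v0=C3 v1=C4 v2=E4 downbeat M3
  -> R5 @ bar 0 tick 0 v(0, 2): opens on M3
  -> R2 @ bar 1 tick 0 v(1, 2): C4/E4 M3 -> D3/D4 P8 similar
  -> R7 @ bar 1 tick 0 v(1,): C4->D3 leap 10st
  -> R2 @ bar 2 tick 0 v(0, 2): B2/D4 m3 -> A2/A3 P8 similar
  -> R1 @ bar 3 tick 0 v(0, 2): A2/A3 P8 -> G2/G3 P8 similar
  -> R7 @ bar 3 tick 0 v(1,): F3->B2 leap 6st
  -> R3 @ bar 4 tick 0 v(1, 2): F3 above E3
  -> R7 @ bar 4 tick 0 v(1,): B2->F3 leap 6st
  -> R3 @ bar 4 tick 1 v(1, 2): F3 above E3
  -> R3 @ bar 4 tick 2 v(1, 2): F3 above E3
  -> R3 @ bar 4 tick 3 v(1, 2): F3 above E3
  -> R1 @ bar 5 tick 0 v(0, 2): A2/E3 P5 -> F2/C3 P5 similar
  -> R2 @ bar 6 tick 0 v(0, 2): F2/C3 P5 -> D3/D4 P8 similar
  -> R7 @ bar 6 tick 0 v(1,): A2->B3 leap 14st
  -> R7 @ bar 6 tick 0 v(2,): C3->D4 leap 14st
  -> R8 @ bar 6 tick 0 v(0, 2): penult P8 not 3rd/6th
  -> R6 @ bar 7 tick 3 v(0, 2): closes on M3

(0, 0, R5, (0, 2))
(1, 0, R2, (1, 2))
(1, 0, R7, (1,))
(2, 0, R2, (0, 2))
(3, 0, R1, (0, 2))
(3, 0, R7, (1,))
(4, 0, R3, (1, 2))
(4, 0, R7, (1,))
(4, 1, R3, (1, 2))
(4, 2, R3, (1, 2))
(4, 3, R3, (1, 2))
(5, 0, R1, (0, 2))
(6, 0, R2, (0, 2))
(6, 0, R7, (1,))
(6, 0, R7, (2,))
(6, 0, R8, (0, 2))
(7, 3, R6, (0, 2))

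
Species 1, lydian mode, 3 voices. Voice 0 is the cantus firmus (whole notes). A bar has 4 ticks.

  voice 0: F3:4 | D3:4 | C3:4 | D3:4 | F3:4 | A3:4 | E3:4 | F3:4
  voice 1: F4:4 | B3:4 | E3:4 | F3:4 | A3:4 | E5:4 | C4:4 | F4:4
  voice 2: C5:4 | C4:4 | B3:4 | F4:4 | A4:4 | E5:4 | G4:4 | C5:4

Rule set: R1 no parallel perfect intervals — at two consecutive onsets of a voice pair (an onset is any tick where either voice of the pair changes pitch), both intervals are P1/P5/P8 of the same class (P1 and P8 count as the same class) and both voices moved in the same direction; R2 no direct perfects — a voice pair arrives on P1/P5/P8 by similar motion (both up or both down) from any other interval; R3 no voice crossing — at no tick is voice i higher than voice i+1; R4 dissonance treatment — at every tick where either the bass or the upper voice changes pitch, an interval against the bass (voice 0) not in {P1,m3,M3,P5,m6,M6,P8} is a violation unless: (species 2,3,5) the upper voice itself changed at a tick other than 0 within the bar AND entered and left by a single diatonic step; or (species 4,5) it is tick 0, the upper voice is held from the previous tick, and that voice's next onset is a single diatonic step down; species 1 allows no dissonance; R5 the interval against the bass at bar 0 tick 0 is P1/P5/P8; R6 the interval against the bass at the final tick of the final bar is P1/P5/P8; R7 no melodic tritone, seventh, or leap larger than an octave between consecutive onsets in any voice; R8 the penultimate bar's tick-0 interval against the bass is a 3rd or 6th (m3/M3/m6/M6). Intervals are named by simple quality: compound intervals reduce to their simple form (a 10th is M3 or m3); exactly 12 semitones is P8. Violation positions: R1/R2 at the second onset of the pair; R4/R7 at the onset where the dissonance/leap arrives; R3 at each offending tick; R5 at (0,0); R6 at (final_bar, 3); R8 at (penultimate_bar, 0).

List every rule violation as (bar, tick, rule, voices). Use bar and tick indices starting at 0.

bar 0: v0=F3 v1=F4 v2=C5 downbeat P5
bar 1: v0=D3 v1=B3 v2=C4 downbeat m7
bar 2: v0=C3 v1=E3 v2=B3 downbeat M7
bar 3: v0=D3 v1=F3 v2=F4 downbeat m3
bar 4: v0=F3 v1=A3 v2=A4 downbeat M3
bar 5: v0=A3 v1=E5 v2=E5 downbeat P5
bar 6: v0=E3 v1=C4 v2=G4 downbeat m3
bar 7: v0=F3 v1=F4 v2=C5 downbeat P5
  -> R4 @ bar 1 tick 0 v(0, 2): D3/C4 m7 untreated
  -> R7 @ bar 1 tick 0 v(1,): F4->B3 leap 6st
  -> R2 @ bar 2 tick 0 v(1, 2): B3/C4 m2 -> E3/B3 P5 similar
  -> R4 @ bar 2 tick 0 v(0, 2): C3/B3 M7 untreated
  -> R2 @ bar 3 tick 0 v(1, 2): E3/B3 P5 -> F3/F4 P8 similar
  -> R7 @ bar 3 tick 0 v(2,): B3->F4 leap 6st
  -> R1 @ bar 4 tick 0 v(1, 2): F3/F4 P8 -> A3/A4 P8 similar
  -> R1 @ bar 5 tick 0 v(1, 2): A3/A4 P8 -> E5/E5 P1 similar
  -> R2 @ bar 5 tick 0 v(0, 1): F3/A3 M3 -> A3/E5 P5 similar
  -> R2 @ bar 5 tick 0 v(0, 2): F3/A4 M3 -> A3/E5 P5 similar
  -> R7 @ bar 5 tick 0 v(1,): A3->E5 leap 19st
  -> R2 @ bar 6 tick 0 v(1, 2): E5/E5 P1 -> C4/G4 P5 similar
  -> R7 @ bar 6 tick 0 v(1,): E5->C4 leap 16st
  -> R1 @ bar 7 tick 0 v(1, 2): C4/G4 P5 -> F4/C5 P5 similar
  -> R2 @ bar 7 tick 0 v(0, 1): E3/C4 m6 -> F3/F4 P8 similar
  -> R2 @ bar 7 tick 0 v(0, 2): E3/G4 m3 -> F3/C5 P5 similar

(1, 0, R4, (0, 2))
(1, 0, R7, (1,))
(2, 0, R2, (1, 2))
(2, 0, R4, (0, 2))
(3, 0, R2, (1, 2))
(3, 0, R7, (2,))
(4, 0, R1, (1, 2))
(5, 0, R1, (1, 2))
(5, 0, R2, (0, 1))
(5, 0, R2, (0, 2))
(5, 0, R7, (1,))
(6, 0, R2, (1, 2))
(6, 0, R7, (1,))
(7, 0, R1, (1, 2))
(7, 0, R2, (0, 1))
(7, 0, R2, (0, 2))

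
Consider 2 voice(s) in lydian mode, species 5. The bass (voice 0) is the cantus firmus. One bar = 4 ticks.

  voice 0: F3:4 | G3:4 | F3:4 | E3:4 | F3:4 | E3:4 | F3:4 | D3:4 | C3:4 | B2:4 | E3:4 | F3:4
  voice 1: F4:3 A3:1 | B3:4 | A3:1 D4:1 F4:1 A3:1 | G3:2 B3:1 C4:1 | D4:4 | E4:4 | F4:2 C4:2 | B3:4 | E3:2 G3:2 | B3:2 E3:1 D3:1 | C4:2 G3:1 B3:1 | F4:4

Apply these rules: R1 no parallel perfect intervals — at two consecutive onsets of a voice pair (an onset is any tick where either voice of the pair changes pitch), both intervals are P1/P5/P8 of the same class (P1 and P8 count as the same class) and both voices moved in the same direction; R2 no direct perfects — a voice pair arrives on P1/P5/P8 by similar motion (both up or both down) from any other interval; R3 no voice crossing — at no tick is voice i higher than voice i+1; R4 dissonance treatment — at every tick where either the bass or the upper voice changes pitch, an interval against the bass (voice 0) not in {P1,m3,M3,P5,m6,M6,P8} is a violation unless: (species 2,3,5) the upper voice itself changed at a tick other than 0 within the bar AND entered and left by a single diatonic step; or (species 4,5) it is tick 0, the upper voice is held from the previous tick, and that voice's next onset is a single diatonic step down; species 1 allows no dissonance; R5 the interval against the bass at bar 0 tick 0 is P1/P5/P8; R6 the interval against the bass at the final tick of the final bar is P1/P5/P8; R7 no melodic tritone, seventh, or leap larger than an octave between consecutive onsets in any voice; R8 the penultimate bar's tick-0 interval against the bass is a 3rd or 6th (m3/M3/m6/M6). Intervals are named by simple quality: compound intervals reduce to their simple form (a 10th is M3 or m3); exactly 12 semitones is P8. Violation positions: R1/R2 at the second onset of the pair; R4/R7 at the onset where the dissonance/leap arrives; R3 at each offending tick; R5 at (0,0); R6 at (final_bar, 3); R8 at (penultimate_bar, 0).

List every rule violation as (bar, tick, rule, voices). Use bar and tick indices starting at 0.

(6, 0, R1, (0, 1))
(9, 2, R4, (0, 1))
(10, 0, R7, (1,))
(11, 0, R2, (0, 1))
(11, 0, R7, (1,))

bar 0: v0=F3 v1=F4 downbeat P8
bar 1: v0=G3 v1=B3 downbeat M3
bar 2: v0=F3 v1=A3 downbeat M3
bar 3: v0=E3 v1=G3 downbeat m3
bar 4: v0=F3 v1=D4 downbeat M6
bar 5: v0=E3 v1=E4 downbeat P8
bar 6: v0=F3 v1=F4 downbeat P8
bar 7: v0=D3 v1=B3 downbeat M6
bar 8: v0=C3 v1=E3 downbeat M3
bar 9: v0=B2 v1=B3 downbeat P8
bar 10: v0=E3 v1=C4 downbeat m6
bar 11: v0=F3 v1=F4 downbeat P8
  -> R1 @ bar 6 tick 0 v(0, 1): E3/E4 P8 -> F3/F4 P8 similar
  -> R4 @ bar 9 tick 2 v(0, 1): B2/E3 P4 untreated
  -> R7 @ bar 10 tick 0 v(1,): D3->C4 leap 10st
  -> R2 @ bar 11 tick 0 v(0, 1): E3/B3 P5 -> F3/F4 P8 similar
  -> R7 @ bar 11 tick 0 v(1,): B3->F4 leap 6st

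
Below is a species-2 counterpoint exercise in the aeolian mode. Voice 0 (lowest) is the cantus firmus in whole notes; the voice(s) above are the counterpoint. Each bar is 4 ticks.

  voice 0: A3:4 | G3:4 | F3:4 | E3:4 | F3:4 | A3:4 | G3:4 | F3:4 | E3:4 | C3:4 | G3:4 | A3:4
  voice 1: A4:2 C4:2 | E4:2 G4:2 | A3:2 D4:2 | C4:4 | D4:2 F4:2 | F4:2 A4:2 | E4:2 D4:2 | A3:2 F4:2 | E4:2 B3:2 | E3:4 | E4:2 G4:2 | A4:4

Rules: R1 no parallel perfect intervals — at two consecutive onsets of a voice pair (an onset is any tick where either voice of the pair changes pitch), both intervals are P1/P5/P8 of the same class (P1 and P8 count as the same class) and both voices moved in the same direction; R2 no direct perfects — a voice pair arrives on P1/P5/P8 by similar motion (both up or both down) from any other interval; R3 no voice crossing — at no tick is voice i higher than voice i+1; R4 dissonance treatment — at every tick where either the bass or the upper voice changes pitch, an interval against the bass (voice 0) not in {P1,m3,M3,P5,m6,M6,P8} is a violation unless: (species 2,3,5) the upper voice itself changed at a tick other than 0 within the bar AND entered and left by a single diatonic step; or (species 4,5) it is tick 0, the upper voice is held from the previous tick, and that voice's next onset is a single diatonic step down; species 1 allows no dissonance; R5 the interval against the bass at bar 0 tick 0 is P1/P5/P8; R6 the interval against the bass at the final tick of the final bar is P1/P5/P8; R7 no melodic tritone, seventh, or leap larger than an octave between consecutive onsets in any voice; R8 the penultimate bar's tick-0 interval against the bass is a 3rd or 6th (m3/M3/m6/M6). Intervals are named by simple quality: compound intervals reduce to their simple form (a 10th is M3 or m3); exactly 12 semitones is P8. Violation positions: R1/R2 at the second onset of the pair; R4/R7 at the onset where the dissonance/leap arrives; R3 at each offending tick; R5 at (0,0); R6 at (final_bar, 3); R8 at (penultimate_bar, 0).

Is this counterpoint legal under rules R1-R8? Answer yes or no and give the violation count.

No (3 violations)

bar 0: v0=A3 v1=A4 (P8)
bar 1: v0=G3 v1=E4 (M6)
bar 2: v0=F3 v1=A3 (M3)
bar 3: v0=E3 v1=C4 (m6)
bar 4: v0=F3 v1=D4 (M6)
bar 5: v0=A3 v1=F4 (m6)
bar 6: v0=G3 v1=E4 (M6)
bar 7: v0=F3 v1=A3 (M3)
bar 8: v0=E3 v1=E4 (P8)
bar 9: v0=C3 v1=E3 (M3)
bar 10: v0=G3 v1=E4 (M6)
bar 11: v0=A3 v1=A4 (P8)
  R7 @ bar2.0: G4->A3 leap 10st
  R1 @ bar8.0: F3/F4 P8 -> E3/E4 P8 similar
  R1 @ bar11.0: G3/G4 P8 -> A3/A4 P8 similar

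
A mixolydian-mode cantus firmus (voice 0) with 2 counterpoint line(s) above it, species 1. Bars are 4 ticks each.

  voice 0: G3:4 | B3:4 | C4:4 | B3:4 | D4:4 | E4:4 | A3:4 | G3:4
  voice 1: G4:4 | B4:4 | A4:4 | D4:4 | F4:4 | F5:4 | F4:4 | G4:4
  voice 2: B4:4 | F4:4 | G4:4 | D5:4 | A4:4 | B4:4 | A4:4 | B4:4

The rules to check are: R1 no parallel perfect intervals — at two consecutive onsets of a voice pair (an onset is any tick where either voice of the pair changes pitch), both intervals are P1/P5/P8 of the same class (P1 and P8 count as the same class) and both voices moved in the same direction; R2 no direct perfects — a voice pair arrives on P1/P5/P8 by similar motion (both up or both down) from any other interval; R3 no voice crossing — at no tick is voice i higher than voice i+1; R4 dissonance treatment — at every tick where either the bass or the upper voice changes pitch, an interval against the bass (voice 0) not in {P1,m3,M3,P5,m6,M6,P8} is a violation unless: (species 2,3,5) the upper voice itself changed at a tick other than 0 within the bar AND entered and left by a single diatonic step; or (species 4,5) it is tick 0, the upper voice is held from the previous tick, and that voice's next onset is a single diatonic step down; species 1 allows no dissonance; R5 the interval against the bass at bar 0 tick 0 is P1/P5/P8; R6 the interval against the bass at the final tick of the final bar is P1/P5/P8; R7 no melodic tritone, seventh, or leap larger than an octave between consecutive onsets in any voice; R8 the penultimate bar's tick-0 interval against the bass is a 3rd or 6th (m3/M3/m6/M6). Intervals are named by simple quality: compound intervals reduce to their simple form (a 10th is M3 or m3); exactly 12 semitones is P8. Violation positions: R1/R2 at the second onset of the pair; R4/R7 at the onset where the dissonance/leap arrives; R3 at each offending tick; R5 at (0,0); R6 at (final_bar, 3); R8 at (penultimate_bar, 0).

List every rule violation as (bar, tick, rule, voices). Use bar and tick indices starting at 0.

(0, 0, R5, (0, 2))
(1, 0, R1, (0, 1))
(1, 0, R3, (1, 2))
(1, 0, R4, (0, 2))
(1, 0, R7, (2,))
(1, 1, R3, (1, 2))
(1, 2, R3, (1, 2))
(1, 3, R3, (1, 2))
(2, 0, R2, (0, 2))
(2, 0, R3, (1, 2))
(2, 1, R3, (1, 2))
(2, 2, R3, (1, 2))
(2, 3, R3, (1, 2))
(5, 0, R1, (0, 2))
(5, 0, R3, (1, 2))
(5, 0, R4, (0, 1))
(5, 1, R3, (1, 2))
(5, 2, R3, (1, 2))
(5, 3, R3, (1, 2))
(6, 0, R2, (0, 2))
(6, 0, R8, (0, 2))
(7, 3, R6, (0, 2))

bar 0: v0=G3 v1=G4 v2=B4 downbeat M3
bar 1: v0=B3 v1=B4 v2=F4 downbeat TT
bar 2: v0=C4 v1=A4 v2=G4 downbeat P5
bar 3: v0=B3 v1=D4 v2=D5 downbeat m3
bar 4: v0=D4 v1=F4 v2=A4 downbeat P5
bar 5: v0=E4 v1=F5 v2=B4 downbeat P5
bar 6: v0=A3 v1=F4 v2=A4 downbeat P8
bar 7: v0=G3 v1=G4 v2=B4 downbeat M3
  -> R5 @ bar 0 tick 0 v(0, 2): opens on M3
  -> R1 @ bar 1 tick 0 v(0, 1): G3/G4 P8 -> B3/B4 P8 similar
  -> R3 @ bar 1 tick 0 v(1, 2): B4 above F4
  -> R4 @ bar 1 tick 0 v(0, 2): B3/F4 TT untreated
  -> R7 @ bar 1 tick 0 v(2,): B4->F4 leap 6st
  -> R3 @ bar 1 tick 1 v(1, 2): B4 above F4
  -> R3 @ bar 1 tick 2 v(1, 2): B4 above F4
  -> R3 @ bar 1 tick 3 v(1, 2): B4 above F4
  -> R2 @ bar 2 tick 0 v(0, 2): B3/F4 TT -> C4/G4 P5 similar
  -> R3 @ bar 2 tick 0 v(1, 2): A4 above G4
  -> R3 @ bar 2 tick 1 v(1, 2): A4 above G4
  -> R3 @ bar 2 tick 2 v(1, 2): A4 above G4
  -> R3 @ bar 2 tick 3 v(1, 2): A4 above G4
  -> R1 @ bar 5 tick 0 v(0, 2): D4/A4 P5 -> E4/B4 P5 similar
  -> R3 @ bar 5 tick 0 v(1, 2): F5 above B4
  -> R4 @ bar 5 tick 0 v(0, 1): E4/F5 m2 untreated
  -> R3 @ bar 5 tick 1 v(1, 2): F5 above B4
  -> R3 @ bar 5 tick 2 v(1, 2): F5 above B4
  -> R3 @ bar 5 tick 3 v(1, 2): F5 above B4
  -> R2 @ bar 6 tick 0 v(0, 2): E4/B4 P5 -> A3/A4 P8 similar
  -> R8 @ bar 6 tick 0 v(0, 2): penult P8 not 3rd/6th
  -> R6 @ bar 7 tick 3 v(0, 2): closes on M3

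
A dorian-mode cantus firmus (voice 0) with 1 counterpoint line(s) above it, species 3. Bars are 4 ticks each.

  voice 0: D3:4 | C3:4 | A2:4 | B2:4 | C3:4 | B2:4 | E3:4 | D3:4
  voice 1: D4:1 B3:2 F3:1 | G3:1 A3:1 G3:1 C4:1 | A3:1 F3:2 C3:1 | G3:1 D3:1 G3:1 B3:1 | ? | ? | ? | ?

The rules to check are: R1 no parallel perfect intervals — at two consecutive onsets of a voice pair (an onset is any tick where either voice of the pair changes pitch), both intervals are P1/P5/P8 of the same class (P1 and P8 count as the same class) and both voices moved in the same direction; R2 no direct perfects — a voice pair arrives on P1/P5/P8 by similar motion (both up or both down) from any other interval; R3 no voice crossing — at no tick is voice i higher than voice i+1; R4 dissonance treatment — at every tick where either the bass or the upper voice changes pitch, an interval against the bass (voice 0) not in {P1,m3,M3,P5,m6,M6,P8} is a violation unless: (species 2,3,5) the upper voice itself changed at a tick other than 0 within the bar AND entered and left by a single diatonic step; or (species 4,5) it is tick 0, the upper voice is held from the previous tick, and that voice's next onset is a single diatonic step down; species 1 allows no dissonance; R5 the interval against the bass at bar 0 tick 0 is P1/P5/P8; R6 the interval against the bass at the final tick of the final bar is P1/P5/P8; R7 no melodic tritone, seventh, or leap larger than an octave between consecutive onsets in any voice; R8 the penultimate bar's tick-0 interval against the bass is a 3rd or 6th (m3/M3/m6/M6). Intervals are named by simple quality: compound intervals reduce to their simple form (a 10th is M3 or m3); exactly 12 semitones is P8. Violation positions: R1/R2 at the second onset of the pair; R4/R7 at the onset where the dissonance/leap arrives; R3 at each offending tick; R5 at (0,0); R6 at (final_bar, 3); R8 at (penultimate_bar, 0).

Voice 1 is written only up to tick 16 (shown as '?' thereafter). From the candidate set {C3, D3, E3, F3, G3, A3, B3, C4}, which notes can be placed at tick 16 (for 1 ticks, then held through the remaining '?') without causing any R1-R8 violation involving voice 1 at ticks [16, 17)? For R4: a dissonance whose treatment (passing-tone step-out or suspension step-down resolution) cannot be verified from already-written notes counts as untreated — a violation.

{A3, E3, G3}

C3: violates R7
D3: violates R4
E3: legal
F3: violates R4,R7
G3: legal
A3: legal
B3: violates R4
C4: violates R1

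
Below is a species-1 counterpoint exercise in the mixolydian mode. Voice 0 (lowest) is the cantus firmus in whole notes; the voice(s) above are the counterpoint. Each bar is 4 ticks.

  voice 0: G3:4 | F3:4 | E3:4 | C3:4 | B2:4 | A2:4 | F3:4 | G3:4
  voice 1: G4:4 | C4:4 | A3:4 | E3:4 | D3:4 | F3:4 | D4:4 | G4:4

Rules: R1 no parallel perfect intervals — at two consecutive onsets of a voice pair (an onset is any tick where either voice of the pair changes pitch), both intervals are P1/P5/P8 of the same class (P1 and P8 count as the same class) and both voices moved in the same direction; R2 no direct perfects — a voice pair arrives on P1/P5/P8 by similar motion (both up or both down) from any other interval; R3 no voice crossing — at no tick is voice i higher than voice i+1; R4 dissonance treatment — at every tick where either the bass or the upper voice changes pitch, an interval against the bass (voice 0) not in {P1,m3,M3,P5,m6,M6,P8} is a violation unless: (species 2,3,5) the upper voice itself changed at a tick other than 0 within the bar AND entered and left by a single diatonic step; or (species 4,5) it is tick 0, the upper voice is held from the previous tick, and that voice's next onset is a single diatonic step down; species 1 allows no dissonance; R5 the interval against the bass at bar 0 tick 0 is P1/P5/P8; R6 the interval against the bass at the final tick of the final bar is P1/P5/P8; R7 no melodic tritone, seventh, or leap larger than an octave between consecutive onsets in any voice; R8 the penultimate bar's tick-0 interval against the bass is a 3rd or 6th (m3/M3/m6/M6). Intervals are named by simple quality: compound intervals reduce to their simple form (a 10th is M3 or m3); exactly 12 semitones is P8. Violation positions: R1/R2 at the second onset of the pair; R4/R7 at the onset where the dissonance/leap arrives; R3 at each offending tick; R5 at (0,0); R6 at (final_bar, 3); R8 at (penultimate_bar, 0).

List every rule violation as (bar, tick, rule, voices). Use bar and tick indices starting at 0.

bar 0: v0=G3 v1=G4 downbeat P8
bar 1: v0=F3 v1=C4 downbeat P5
bar 2: v0=E3 v1=A3 downbeat P4
bar 3: v0=C3 v1=E3 downbeat M3
bar 4: v0=B2 v1=D3 downbeat m3
bar 5: v0=A2 v1=F3 downbeat m6
bar 6: v0=F3 v1=D4 downbeat M6
bar 7: v0=G3 v1=G4 downbeat P8
  -> R2 @ bar 1 tick 0 v(0, 1): G3/G4 P8 -> F3/C4 P5 similar
  -> R4 @ bar 2 tick 0 v(0, 1): E3/A3 P4 untreated
  -> R2 @ bar 7 tick 0 v(0, 1): F3/D4 M6 -> G3/G4 P8 similar

(1, 0, R2, (0, 1))
(2, 0, R4, (0, 1))
(7, 0, R2, (0, 1))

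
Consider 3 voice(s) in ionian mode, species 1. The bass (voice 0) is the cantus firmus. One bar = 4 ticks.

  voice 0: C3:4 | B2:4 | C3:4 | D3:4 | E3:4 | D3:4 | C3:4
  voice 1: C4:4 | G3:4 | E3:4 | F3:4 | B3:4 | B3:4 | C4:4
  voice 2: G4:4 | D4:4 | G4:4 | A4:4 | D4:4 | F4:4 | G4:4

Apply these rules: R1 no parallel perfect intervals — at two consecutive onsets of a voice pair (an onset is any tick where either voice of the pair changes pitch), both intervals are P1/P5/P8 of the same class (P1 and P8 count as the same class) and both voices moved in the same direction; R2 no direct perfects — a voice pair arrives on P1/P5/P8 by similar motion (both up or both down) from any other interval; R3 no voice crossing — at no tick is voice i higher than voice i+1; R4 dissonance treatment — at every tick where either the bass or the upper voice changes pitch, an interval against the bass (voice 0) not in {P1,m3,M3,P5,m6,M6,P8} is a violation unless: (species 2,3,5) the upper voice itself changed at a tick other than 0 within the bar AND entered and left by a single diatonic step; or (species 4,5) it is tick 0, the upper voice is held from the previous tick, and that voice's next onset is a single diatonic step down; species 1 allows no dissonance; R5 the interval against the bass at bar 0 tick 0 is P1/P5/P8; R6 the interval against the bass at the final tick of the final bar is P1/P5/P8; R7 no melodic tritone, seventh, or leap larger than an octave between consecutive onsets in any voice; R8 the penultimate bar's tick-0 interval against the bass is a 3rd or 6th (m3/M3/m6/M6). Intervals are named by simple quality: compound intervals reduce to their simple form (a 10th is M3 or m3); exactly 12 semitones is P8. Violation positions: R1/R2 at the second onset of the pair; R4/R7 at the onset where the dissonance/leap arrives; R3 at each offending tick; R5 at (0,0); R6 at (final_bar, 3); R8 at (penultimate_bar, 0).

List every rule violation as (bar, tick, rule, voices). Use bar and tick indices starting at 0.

(1, 0, R1, (1, 2))
(2, 0, R2, (0, 2))
(3, 0, R1, (0, 2))
(4, 0, R2, (0, 1))
(4, 0, R4, (0, 2))
(4, 0, R7, (1,))
(6, 0, R2, (1, 2))

bar 0: v0=C3 v1=C4 v2=G4 downbeat P5
bar 1: v0=B2 v1=G3 v2=D4 downbeat m3
bar 2: v0=C3 v1=E3 v2=G4 downbeat P5
bar 3: v0=D3 v1=F3 v2=A4 downbeat P5
bar 4: v0=E3 v1=B3 v2=D4 downbeat m7
bar 5: v0=D3 v1=B3 v2=F4 downbeat m3
bar 6: v0=C3 v1=C4 v2=G4 downbeat P5
  -> R1 @ bar 1 tick 0 v(1, 2): C4/G4 P5 -> G3/D4 P5 similar
  -> R2 @ bar 2 tick 0 v(0, 2): B2/D4 m3 -> C3/G4 P5 similar
  -> R1 @ bar 3 tick 0 v(0, 2): C3/G4 P5 -> D3/A4 P5 similar
  -> R2 @ bar 4 tick 0 v(0, 1): D3/F3 m3 -> E3/B3 P5 similar
  -> R4 @ bar 4 tick 0 v(0, 2): E3/D4 m7 untreated
  -> R7 @ bar 4 tick 0 v(1,): F3->B3 leap 6st
  -> R2 @ bar 6 tick 0 v(1, 2): B3/F4 TT -> C4/G4 P5 similar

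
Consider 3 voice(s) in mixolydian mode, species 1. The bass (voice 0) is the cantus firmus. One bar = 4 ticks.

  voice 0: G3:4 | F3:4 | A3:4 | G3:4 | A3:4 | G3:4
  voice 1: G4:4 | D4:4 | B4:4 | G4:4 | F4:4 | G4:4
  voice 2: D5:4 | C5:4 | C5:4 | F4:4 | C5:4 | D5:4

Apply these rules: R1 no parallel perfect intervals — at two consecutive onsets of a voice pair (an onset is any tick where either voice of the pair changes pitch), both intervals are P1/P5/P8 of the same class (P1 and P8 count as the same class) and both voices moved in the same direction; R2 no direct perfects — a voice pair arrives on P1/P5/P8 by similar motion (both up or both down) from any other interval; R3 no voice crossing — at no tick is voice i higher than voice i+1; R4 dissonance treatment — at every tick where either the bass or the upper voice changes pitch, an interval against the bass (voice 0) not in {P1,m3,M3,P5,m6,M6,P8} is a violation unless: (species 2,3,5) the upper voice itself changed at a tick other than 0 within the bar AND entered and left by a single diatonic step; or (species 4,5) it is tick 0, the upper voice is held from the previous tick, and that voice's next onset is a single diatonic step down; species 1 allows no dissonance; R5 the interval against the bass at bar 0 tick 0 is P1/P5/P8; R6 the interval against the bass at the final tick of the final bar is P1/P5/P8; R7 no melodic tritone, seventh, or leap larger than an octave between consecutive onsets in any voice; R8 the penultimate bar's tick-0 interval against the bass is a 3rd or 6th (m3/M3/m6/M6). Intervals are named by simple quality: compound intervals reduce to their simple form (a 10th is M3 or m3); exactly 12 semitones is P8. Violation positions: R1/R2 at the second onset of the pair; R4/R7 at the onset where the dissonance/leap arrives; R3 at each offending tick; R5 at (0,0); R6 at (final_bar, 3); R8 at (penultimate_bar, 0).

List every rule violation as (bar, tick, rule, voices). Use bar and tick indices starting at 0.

(1, 0, R1, (0, 2))
(2, 0, R4, (0, 1))
(3, 0, R2, (0, 1))
(3, 0, R3, (1, 2))
(3, 0, R4, (0, 2))
(3, 1, R3, (1, 2))
(3, 2, R3, (1, 2))
(3, 3, R3, (1, 2))
(5, 0, R1, (1, 2))

bar 0: v0=G3 v1=G4 v2=D5 downbeat P5
bar 1: v0=F3 v1=D4 v2=C5 downbeat P5
bar 2: v0=A3 v1=B4 v2=C5 downbeat m3
bar 3: v0=G3 v1=G4 v2=F4 downbeat m7
bar 4: v0=A3 v1=F4 v2=C5 downbeat m3
bar 5: v0=G3 v1=G4 v2=D5 downbeat P5
  -> R1 @ bar 1 tick 0 v(0, 2): G3/D5 P5 -> F3/C5 P5 similar
  -> R4 @ bar 2 tick 0 v(0, 1): A3/B4 M2 untreated
  -> R2 @ bar 3 tick 0 v(0, 1): A3/B4 M2 -> G3/G4 P8 similar
  -> R3 @ bar 3 tick 0 v(1, 2): G4 above F4
  -> R4 @ bar 3 tick 0 v(0, 2): G3/F4 m7 untreated
  -> R3 @ bar 3 tick 1 v(1, 2): G4 above F4
  -> R3 @ bar 3 tick 2 v(1, 2): G4 above F4
  -> R3 @ bar 3 tick 3 v(1, 2): G4 above F4
  -> R1 @ bar 5 tick 0 v(1, 2): F4/C5 P5 -> G4/D5 P5 similar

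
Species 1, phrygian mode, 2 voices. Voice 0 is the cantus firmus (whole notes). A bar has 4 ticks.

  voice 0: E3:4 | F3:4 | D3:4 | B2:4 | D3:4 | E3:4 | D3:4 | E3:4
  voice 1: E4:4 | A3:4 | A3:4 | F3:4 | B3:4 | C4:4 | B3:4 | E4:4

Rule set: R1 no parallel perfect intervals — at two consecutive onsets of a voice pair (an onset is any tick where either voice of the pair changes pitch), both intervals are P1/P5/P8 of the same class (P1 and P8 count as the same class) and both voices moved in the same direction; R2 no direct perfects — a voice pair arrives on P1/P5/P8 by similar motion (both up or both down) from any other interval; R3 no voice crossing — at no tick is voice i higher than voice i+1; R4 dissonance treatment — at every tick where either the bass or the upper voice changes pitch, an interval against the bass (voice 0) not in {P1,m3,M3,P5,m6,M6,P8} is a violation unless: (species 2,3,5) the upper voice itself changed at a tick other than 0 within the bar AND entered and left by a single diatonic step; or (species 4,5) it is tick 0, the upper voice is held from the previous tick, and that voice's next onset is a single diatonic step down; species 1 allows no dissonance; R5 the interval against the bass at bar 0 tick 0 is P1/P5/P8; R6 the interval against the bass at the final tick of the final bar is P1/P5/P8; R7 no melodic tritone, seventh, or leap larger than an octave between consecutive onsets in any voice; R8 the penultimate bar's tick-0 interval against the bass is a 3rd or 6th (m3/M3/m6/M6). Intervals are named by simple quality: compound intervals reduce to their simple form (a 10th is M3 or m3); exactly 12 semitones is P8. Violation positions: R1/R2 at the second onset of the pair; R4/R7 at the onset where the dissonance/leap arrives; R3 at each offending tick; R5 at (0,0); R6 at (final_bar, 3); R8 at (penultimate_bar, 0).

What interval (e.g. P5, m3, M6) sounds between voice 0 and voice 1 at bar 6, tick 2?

M6

voice 0=D3 voice 1=B3 -> M6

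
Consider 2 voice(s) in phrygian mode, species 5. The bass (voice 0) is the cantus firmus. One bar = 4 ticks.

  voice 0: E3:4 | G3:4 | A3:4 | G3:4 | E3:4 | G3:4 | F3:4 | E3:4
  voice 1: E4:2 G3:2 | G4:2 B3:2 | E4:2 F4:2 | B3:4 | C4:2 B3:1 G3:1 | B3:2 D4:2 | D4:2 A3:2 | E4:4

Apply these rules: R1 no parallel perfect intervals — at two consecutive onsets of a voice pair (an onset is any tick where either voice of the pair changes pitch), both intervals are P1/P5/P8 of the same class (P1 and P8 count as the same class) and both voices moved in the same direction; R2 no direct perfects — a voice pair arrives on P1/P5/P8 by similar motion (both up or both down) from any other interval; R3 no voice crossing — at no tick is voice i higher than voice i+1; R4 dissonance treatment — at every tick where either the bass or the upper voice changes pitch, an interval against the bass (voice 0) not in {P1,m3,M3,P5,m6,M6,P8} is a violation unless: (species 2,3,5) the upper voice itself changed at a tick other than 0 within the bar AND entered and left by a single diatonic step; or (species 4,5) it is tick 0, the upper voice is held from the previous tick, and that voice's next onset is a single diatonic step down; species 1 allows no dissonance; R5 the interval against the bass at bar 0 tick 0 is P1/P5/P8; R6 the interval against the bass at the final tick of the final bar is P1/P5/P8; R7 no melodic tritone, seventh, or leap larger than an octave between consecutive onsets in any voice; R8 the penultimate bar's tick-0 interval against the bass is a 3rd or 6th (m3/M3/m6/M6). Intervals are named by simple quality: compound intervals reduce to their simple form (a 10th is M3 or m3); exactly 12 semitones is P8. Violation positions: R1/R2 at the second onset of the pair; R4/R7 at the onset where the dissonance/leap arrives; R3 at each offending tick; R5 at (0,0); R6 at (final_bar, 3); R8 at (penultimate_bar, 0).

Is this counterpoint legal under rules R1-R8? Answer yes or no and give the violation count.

No (3 violations)

bar 0: v0=E3 v1=E4 (P8)
bar 1: v0=G3 v1=G4 (P8)
bar 2: v0=A3 v1=E4 (P5)
bar 3: v0=G3 v1=B3 (M3)
bar 4: v0=E3 v1=C4 (m6)
bar 5: v0=G3 v1=B3 (M3)
bar 6: v0=F3 v1=D4 (M6)
bar 7: v0=E3 v1=E4 (P8)
  R2 @ bar1.0: E3/G3 m3 -> G3/G4 P8 similar
  R2 @ bar2.0: G3/B3 M3 -> A3/E4 P5 similar
  R7 @ bar3.0: F4->B3 leap 6st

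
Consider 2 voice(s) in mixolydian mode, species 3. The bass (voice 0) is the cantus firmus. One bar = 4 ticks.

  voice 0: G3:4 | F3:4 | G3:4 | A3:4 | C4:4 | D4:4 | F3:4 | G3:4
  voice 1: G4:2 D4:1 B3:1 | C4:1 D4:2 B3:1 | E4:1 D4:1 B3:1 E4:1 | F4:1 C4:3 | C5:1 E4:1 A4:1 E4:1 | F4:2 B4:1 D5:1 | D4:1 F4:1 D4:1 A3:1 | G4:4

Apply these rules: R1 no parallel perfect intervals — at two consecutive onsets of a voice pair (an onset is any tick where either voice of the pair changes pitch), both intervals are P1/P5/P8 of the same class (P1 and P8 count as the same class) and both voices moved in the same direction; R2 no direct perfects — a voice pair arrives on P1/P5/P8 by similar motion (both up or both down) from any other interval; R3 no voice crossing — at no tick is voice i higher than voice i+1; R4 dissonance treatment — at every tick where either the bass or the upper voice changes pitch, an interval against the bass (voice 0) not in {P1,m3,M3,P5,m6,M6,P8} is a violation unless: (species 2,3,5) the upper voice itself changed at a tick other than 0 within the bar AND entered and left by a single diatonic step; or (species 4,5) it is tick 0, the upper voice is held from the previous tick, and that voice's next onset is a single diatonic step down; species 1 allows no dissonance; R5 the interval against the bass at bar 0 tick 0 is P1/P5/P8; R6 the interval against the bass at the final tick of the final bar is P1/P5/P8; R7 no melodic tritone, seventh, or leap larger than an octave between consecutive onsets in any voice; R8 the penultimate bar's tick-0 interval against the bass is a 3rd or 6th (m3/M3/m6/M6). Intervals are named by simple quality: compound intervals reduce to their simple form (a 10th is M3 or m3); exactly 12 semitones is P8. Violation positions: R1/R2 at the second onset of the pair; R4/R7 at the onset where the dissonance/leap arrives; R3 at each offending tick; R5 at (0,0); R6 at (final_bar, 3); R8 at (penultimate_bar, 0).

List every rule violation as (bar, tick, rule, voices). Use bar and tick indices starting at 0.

bar 0: v0=G3 v1=G4 downbeat P8
bar 1: v0=F3 v1=C4 downbeat P5
bar 2: v0=G3 v1=E4 downbeat M6
bar 3: v0=A3 v1=F4 downbeat m6
bar 4: v0=C4 v1=C5 downbeat P8
bar 5: v0=D4 v1=F4 downbeat m3
bar 6: v0=F3 v1=D4 downbeat M6
bar 7: v0=G3 v1=G4 downbeat P8
  -> R4 @ bar 1 tick 3 v(0, 1): F3/B3 TT untreated
  -> R2 @ bar 4 tick 0 v(0, 1): A3/C4 m3 -> C4/C5 P8 similar
  -> R7 @ bar 5 tick 2 v(1,): F4->B4 leap 6st
  -> R2 @ bar 7 tick 0 v(0, 1): F3/A3 M3 -> G3/G4 P8 similar
  -> R7 @ bar 7 tick 0 v(1,): A3->G4 leap 10st

(1, 3, R4, (0, 1))
(4, 0, R2, (0, 1))
(5, 2, R7, (1,))
(7, 0, R2, (0, 1))
(7, 0, R7, (1,))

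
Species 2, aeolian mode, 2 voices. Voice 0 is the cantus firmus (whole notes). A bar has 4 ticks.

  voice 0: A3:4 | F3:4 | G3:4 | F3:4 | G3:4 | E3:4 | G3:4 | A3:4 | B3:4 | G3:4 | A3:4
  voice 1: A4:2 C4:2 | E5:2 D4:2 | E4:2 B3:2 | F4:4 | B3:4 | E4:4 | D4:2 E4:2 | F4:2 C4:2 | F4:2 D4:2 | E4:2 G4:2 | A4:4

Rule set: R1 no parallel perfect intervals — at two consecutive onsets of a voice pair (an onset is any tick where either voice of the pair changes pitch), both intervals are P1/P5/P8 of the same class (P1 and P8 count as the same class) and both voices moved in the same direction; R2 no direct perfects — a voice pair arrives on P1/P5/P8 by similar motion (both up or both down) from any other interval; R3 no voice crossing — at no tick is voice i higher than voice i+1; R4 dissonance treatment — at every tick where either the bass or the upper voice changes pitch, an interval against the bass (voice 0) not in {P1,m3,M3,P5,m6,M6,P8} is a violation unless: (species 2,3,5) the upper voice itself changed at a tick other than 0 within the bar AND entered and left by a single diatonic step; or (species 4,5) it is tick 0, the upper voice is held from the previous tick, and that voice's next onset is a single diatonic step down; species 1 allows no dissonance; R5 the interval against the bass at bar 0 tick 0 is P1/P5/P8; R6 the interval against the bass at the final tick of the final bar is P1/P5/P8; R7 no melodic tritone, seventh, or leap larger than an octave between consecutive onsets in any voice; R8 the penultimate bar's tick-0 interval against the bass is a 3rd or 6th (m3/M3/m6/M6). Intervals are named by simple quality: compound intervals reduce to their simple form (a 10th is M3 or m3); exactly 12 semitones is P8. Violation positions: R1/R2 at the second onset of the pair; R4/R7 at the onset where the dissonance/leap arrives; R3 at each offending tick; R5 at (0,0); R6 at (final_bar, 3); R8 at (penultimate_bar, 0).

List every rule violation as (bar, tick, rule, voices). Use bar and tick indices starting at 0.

bar 0: v0=A3 v1=A4 downbeat P8
bar 1: v0=F3 v1=E5 downbeat M7
bar 2: v0=G3 v1=E4 downbeat M6
bar 3: v0=F3 v1=F4 downbeat P8
bar 4: v0=G3 v1=B3 downbeat M3
bar 5: v0=E3 v1=E4 downbeat P8
bar 6: v0=G3 v1=D4 downbeat P5
bar 7: v0=A3 v1=F4 downbeat m6
bar 8: v0=B3 v1=F4 downbeat TT
bar 9: v0=G3 v1=E4 downbeat M6
bar 10: v0=A3 v1=A4 downbeat P8
  -> R4 @ bar 1 tick 0 v(0, 1): F3/E5 M7 untreated
  -> R7 @ bar 1 tick 0 v(1,): C4->E5 leap 16st
  -> R7 @ bar 1 tick 2 v(1,): E5->D4 leap 14st
  -> R7 @ bar 3 tick 0 v(1,): B3->F4 leap 6st
  -> R7 @ bar 4 tick 0 v(1,): F4->B3 leap 6st
  -> R4 @ bar 8 tick 0 v(0, 1): B3/F4 TT untreated
  -> R1 @ bar 10 tick 0 v(0, 1): G3/G4 P8 -> A3/A4 P8 similar

(1, 0, R4, (0, 1))
(1, 0, R7, (1,))
(1, 2, R7, (1,))
(3, 0, R7, (1,))
(4, 0, R7, (1,))
(8, 0, R4, (0, 1))
(10, 0, R1, (0, 1))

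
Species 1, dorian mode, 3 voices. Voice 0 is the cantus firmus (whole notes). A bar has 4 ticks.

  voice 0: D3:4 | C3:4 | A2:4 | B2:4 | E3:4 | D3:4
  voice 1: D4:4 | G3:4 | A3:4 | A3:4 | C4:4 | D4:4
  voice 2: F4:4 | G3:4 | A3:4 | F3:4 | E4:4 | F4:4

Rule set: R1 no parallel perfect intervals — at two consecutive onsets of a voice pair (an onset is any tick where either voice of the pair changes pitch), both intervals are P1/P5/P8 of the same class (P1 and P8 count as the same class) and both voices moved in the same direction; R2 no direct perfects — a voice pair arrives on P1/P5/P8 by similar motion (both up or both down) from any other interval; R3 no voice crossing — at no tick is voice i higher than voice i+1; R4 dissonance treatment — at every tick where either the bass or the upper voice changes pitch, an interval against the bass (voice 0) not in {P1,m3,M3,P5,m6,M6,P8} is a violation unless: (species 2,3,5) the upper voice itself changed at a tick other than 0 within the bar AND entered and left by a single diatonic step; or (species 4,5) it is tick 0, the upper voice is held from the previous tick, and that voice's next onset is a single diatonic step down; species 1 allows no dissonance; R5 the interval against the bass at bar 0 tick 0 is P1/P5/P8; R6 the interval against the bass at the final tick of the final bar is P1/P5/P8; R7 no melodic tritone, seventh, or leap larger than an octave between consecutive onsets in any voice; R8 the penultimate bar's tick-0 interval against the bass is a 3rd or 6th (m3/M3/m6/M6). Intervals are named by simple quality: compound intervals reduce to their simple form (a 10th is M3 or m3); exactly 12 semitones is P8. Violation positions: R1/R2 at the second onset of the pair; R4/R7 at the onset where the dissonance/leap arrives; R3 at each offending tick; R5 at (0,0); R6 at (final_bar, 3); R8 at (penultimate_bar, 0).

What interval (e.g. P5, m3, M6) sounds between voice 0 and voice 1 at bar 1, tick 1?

voice 0=C3 voice 1=G3 -> P5

P5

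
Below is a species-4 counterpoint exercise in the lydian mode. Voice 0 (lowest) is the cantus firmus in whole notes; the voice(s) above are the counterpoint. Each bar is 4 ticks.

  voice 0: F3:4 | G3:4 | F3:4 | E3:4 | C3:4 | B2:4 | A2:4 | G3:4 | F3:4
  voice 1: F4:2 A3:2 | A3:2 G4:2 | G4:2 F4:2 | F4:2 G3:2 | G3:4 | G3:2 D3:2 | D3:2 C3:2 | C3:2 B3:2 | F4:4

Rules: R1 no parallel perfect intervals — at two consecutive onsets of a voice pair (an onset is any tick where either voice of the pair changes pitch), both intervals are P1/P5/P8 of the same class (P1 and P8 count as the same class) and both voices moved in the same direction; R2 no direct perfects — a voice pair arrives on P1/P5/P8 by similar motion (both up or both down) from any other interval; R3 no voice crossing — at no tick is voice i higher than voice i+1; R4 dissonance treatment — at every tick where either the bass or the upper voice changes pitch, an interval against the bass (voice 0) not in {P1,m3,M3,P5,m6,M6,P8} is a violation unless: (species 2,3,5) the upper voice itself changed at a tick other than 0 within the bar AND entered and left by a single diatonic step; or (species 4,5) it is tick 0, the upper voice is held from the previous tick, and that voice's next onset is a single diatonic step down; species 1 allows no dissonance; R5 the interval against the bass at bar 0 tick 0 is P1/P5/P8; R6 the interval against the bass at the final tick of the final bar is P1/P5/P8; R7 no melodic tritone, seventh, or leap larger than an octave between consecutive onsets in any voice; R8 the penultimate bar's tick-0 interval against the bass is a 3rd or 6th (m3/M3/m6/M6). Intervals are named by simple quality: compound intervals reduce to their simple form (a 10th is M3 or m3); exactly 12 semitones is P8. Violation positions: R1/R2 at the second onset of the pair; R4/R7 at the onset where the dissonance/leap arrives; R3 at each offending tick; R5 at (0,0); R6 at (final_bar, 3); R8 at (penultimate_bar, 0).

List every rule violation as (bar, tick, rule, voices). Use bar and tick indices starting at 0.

(1, 0, R4, (0, 1))
(1, 2, R7, (1,))
(3, 0, R4, (0, 1))
(3, 2, R7, (1,))
(7, 0, R3, (0, 1))
(7, 0, R7, (0,))
(7, 0, R8, (0, 1))
(7, 1, R3, (0, 1))
(7, 2, R7, (1,))
(8, 0, R7, (1,))

bar 0: v0=F3 v1=F4 downbeat P8
bar 1: v0=G3 v1=A3 downbeat M2
bar 2: v0=F3 v1=G4 downbeat M2
bar 3: v0=E3 v1=F4 downbeat m2
bar 4: v0=C3 v1=G3 downbeat P5
bar 5: v0=B2 v1=G3 downbeat m6
bar 6: v0=A2 v1=D3 downbeat P4
bar 7: v0=G3 v1=C3 downbeat P5
bar 8: v0=F3 v1=F4 downbeat P8
  -> R4 @ bar 1 tick 0 v(0, 1): G3/A3 M2 untreated
  -> R7 @ bar 1 tick 2 v(1,): A3->G4 leap 10st
  -> R4 @ bar 3 tick 0 v(0, 1): E3/F4 m2 untreated
  -> R7 @ bar 3 tick 2 v(1,): F4->G3 leap 10st
  -> R3 @ bar 7 tick 0 v(0, 1): G3 above C3
  -> R7 @ bar 7 tick 0 v(0,): A2->G3 leap 10st
  -> R8 @ bar 7 tick 0 v(0, 1): penult P5 not 3rd/6th
  -> R3 @ bar 7 tick 1 v(0, 1): G3 above C3
  -> R7 @ bar 7 tick 2 v(1,): C3->B3 leap 11st
  -> R7 @ bar 8 tick 0 v(1,): B3->F4 leap 6st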